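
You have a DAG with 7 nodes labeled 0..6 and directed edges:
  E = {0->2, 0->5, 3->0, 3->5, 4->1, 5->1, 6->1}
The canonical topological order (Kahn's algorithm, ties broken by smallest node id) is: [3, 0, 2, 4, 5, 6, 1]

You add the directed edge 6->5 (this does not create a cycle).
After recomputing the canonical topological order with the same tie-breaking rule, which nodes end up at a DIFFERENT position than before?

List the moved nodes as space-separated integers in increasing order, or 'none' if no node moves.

Old toposort: [3, 0, 2, 4, 5, 6, 1]
Added edge 6->5
Recompute Kahn (smallest-id tiebreak):
  initial in-degrees: [1, 3, 1, 0, 0, 3, 0]
  ready (indeg=0): [3, 4, 6]
  pop 3: indeg[0]->0; indeg[5]->2 | ready=[0, 4, 6] | order so far=[3]
  pop 0: indeg[2]->0; indeg[5]->1 | ready=[2, 4, 6] | order so far=[3, 0]
  pop 2: no out-edges | ready=[4, 6] | order so far=[3, 0, 2]
  pop 4: indeg[1]->2 | ready=[6] | order so far=[3, 0, 2, 4]
  pop 6: indeg[1]->1; indeg[5]->0 | ready=[5] | order so far=[3, 0, 2, 4, 6]
  pop 5: indeg[1]->0 | ready=[1] | order so far=[3, 0, 2, 4, 6, 5]
  pop 1: no out-edges | ready=[] | order so far=[3, 0, 2, 4, 6, 5, 1]
New canonical toposort: [3, 0, 2, 4, 6, 5, 1]
Compare positions:
  Node 0: index 1 -> 1 (same)
  Node 1: index 6 -> 6 (same)
  Node 2: index 2 -> 2 (same)
  Node 3: index 0 -> 0 (same)
  Node 4: index 3 -> 3 (same)
  Node 5: index 4 -> 5 (moved)
  Node 6: index 5 -> 4 (moved)
Nodes that changed position: 5 6

Answer: 5 6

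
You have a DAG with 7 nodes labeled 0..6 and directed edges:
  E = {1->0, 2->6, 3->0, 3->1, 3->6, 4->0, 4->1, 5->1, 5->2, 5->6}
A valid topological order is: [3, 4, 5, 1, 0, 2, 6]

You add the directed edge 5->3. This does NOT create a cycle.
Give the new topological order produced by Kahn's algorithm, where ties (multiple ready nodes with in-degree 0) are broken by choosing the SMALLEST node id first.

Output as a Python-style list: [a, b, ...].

Old toposort: [3, 4, 5, 1, 0, 2, 6]
Added edge: 5->3
Position of 5 (2) > position of 3 (0). Must reorder: 5 must now come before 3.
Run Kahn's algorithm (break ties by smallest node id):
  initial in-degrees: [3, 3, 1, 1, 0, 0, 3]
  ready (indeg=0): [4, 5]
  pop 4: indeg[0]->2; indeg[1]->2 | ready=[5] | order so far=[4]
  pop 5: indeg[1]->1; indeg[2]->0; indeg[3]->0; indeg[6]->2 | ready=[2, 3] | order so far=[4, 5]
  pop 2: indeg[6]->1 | ready=[3] | order so far=[4, 5, 2]
  pop 3: indeg[0]->1; indeg[1]->0; indeg[6]->0 | ready=[1, 6] | order so far=[4, 5, 2, 3]
  pop 1: indeg[0]->0 | ready=[0, 6] | order so far=[4, 5, 2, 3, 1]
  pop 0: no out-edges | ready=[6] | order so far=[4, 5, 2, 3, 1, 0]
  pop 6: no out-edges | ready=[] | order so far=[4, 5, 2, 3, 1, 0, 6]
  Result: [4, 5, 2, 3, 1, 0, 6]

Answer: [4, 5, 2, 3, 1, 0, 6]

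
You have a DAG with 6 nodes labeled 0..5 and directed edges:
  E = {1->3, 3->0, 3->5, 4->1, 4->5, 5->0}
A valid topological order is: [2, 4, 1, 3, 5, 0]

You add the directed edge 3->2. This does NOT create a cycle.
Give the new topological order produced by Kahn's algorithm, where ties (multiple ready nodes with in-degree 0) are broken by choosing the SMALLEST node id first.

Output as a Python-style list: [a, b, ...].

Answer: [4, 1, 3, 2, 5, 0]

Derivation:
Old toposort: [2, 4, 1, 3, 5, 0]
Added edge: 3->2
Position of 3 (3) > position of 2 (0). Must reorder: 3 must now come before 2.
Run Kahn's algorithm (break ties by smallest node id):
  initial in-degrees: [2, 1, 1, 1, 0, 2]
  ready (indeg=0): [4]
  pop 4: indeg[1]->0; indeg[5]->1 | ready=[1] | order so far=[4]
  pop 1: indeg[3]->0 | ready=[3] | order so far=[4, 1]
  pop 3: indeg[0]->1; indeg[2]->0; indeg[5]->0 | ready=[2, 5] | order so far=[4, 1, 3]
  pop 2: no out-edges | ready=[5] | order so far=[4, 1, 3, 2]
  pop 5: indeg[0]->0 | ready=[0] | order so far=[4, 1, 3, 2, 5]
  pop 0: no out-edges | ready=[] | order so far=[4, 1, 3, 2, 5, 0]
  Result: [4, 1, 3, 2, 5, 0]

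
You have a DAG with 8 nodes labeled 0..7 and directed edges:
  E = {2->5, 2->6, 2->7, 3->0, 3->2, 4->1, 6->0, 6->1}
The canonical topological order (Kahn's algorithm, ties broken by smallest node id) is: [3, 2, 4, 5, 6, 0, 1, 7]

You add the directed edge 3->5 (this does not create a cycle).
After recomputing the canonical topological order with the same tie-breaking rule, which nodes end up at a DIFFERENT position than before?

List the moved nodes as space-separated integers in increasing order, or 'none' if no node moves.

Old toposort: [3, 2, 4, 5, 6, 0, 1, 7]
Added edge 3->5
Recompute Kahn (smallest-id tiebreak):
  initial in-degrees: [2, 2, 1, 0, 0, 2, 1, 1]
  ready (indeg=0): [3, 4]
  pop 3: indeg[0]->1; indeg[2]->0; indeg[5]->1 | ready=[2, 4] | order so far=[3]
  pop 2: indeg[5]->0; indeg[6]->0; indeg[7]->0 | ready=[4, 5, 6, 7] | order so far=[3, 2]
  pop 4: indeg[1]->1 | ready=[5, 6, 7] | order so far=[3, 2, 4]
  pop 5: no out-edges | ready=[6, 7] | order so far=[3, 2, 4, 5]
  pop 6: indeg[0]->0; indeg[1]->0 | ready=[0, 1, 7] | order so far=[3, 2, 4, 5, 6]
  pop 0: no out-edges | ready=[1, 7] | order so far=[3, 2, 4, 5, 6, 0]
  pop 1: no out-edges | ready=[7] | order so far=[3, 2, 4, 5, 6, 0, 1]
  pop 7: no out-edges | ready=[] | order so far=[3, 2, 4, 5, 6, 0, 1, 7]
New canonical toposort: [3, 2, 4, 5, 6, 0, 1, 7]
Compare positions:
  Node 0: index 5 -> 5 (same)
  Node 1: index 6 -> 6 (same)
  Node 2: index 1 -> 1 (same)
  Node 3: index 0 -> 0 (same)
  Node 4: index 2 -> 2 (same)
  Node 5: index 3 -> 3 (same)
  Node 6: index 4 -> 4 (same)
  Node 7: index 7 -> 7 (same)
Nodes that changed position: none

Answer: none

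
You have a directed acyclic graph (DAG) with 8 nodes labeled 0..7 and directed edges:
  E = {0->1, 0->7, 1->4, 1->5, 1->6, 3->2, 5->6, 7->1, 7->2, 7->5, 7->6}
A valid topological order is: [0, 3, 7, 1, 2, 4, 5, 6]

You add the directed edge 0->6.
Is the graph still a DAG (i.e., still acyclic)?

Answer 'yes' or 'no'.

Given toposort: [0, 3, 7, 1, 2, 4, 5, 6]
Position of 0: index 0; position of 6: index 7
New edge 0->6: forward
Forward edge: respects the existing order. Still a DAG, same toposort still valid.
Still a DAG? yes

Answer: yes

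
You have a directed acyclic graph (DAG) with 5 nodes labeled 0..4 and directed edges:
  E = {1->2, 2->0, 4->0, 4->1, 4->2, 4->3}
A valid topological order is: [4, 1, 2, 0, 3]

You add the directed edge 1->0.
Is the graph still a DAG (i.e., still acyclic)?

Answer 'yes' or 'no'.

Given toposort: [4, 1, 2, 0, 3]
Position of 1: index 1; position of 0: index 3
New edge 1->0: forward
Forward edge: respects the existing order. Still a DAG, same toposort still valid.
Still a DAG? yes

Answer: yes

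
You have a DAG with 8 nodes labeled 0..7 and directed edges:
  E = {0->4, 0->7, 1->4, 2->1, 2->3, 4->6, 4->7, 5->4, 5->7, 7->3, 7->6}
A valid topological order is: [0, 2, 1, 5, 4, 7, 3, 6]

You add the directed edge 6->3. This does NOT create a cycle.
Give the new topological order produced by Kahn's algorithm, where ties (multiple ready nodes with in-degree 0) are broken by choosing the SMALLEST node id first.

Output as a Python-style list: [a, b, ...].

Answer: [0, 2, 1, 5, 4, 7, 6, 3]

Derivation:
Old toposort: [0, 2, 1, 5, 4, 7, 3, 6]
Added edge: 6->3
Position of 6 (7) > position of 3 (6). Must reorder: 6 must now come before 3.
Run Kahn's algorithm (break ties by smallest node id):
  initial in-degrees: [0, 1, 0, 3, 3, 0, 2, 3]
  ready (indeg=0): [0, 2, 5]
  pop 0: indeg[4]->2; indeg[7]->2 | ready=[2, 5] | order so far=[0]
  pop 2: indeg[1]->0; indeg[3]->2 | ready=[1, 5] | order so far=[0, 2]
  pop 1: indeg[4]->1 | ready=[5] | order so far=[0, 2, 1]
  pop 5: indeg[4]->0; indeg[7]->1 | ready=[4] | order so far=[0, 2, 1, 5]
  pop 4: indeg[6]->1; indeg[7]->0 | ready=[7] | order so far=[0, 2, 1, 5, 4]
  pop 7: indeg[3]->1; indeg[6]->0 | ready=[6] | order so far=[0, 2, 1, 5, 4, 7]
  pop 6: indeg[3]->0 | ready=[3] | order so far=[0, 2, 1, 5, 4, 7, 6]
  pop 3: no out-edges | ready=[] | order so far=[0, 2, 1, 5, 4, 7, 6, 3]
  Result: [0, 2, 1, 5, 4, 7, 6, 3]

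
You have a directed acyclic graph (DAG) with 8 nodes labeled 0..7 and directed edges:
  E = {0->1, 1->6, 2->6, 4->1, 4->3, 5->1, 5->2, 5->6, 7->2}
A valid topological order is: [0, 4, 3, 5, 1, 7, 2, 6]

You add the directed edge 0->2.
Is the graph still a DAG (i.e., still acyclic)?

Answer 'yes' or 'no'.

Given toposort: [0, 4, 3, 5, 1, 7, 2, 6]
Position of 0: index 0; position of 2: index 6
New edge 0->2: forward
Forward edge: respects the existing order. Still a DAG, same toposort still valid.
Still a DAG? yes

Answer: yes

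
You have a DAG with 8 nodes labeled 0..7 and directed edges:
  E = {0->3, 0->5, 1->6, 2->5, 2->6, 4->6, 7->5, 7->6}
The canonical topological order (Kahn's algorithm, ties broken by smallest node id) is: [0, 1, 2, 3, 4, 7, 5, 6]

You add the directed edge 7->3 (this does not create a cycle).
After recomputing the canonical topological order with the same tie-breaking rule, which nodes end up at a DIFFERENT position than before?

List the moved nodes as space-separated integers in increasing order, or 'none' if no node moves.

Answer: 3 4 7

Derivation:
Old toposort: [0, 1, 2, 3, 4, 7, 5, 6]
Added edge 7->3
Recompute Kahn (smallest-id tiebreak):
  initial in-degrees: [0, 0, 0, 2, 0, 3, 4, 0]
  ready (indeg=0): [0, 1, 2, 4, 7]
  pop 0: indeg[3]->1; indeg[5]->2 | ready=[1, 2, 4, 7] | order so far=[0]
  pop 1: indeg[6]->3 | ready=[2, 4, 7] | order so far=[0, 1]
  pop 2: indeg[5]->1; indeg[6]->2 | ready=[4, 7] | order so far=[0, 1, 2]
  pop 4: indeg[6]->1 | ready=[7] | order so far=[0, 1, 2, 4]
  pop 7: indeg[3]->0; indeg[5]->0; indeg[6]->0 | ready=[3, 5, 6] | order so far=[0, 1, 2, 4, 7]
  pop 3: no out-edges | ready=[5, 6] | order so far=[0, 1, 2, 4, 7, 3]
  pop 5: no out-edges | ready=[6] | order so far=[0, 1, 2, 4, 7, 3, 5]
  pop 6: no out-edges | ready=[] | order so far=[0, 1, 2, 4, 7, 3, 5, 6]
New canonical toposort: [0, 1, 2, 4, 7, 3, 5, 6]
Compare positions:
  Node 0: index 0 -> 0 (same)
  Node 1: index 1 -> 1 (same)
  Node 2: index 2 -> 2 (same)
  Node 3: index 3 -> 5 (moved)
  Node 4: index 4 -> 3 (moved)
  Node 5: index 6 -> 6 (same)
  Node 6: index 7 -> 7 (same)
  Node 7: index 5 -> 4 (moved)
Nodes that changed position: 3 4 7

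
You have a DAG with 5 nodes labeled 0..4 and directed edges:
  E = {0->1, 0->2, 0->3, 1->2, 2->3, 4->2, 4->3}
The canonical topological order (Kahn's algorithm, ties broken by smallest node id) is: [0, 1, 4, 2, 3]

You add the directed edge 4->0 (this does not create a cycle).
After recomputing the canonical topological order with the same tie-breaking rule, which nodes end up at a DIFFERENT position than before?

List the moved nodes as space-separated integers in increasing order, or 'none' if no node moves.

Answer: 0 1 4

Derivation:
Old toposort: [0, 1, 4, 2, 3]
Added edge 4->0
Recompute Kahn (smallest-id tiebreak):
  initial in-degrees: [1, 1, 3, 3, 0]
  ready (indeg=0): [4]
  pop 4: indeg[0]->0; indeg[2]->2; indeg[3]->2 | ready=[0] | order so far=[4]
  pop 0: indeg[1]->0; indeg[2]->1; indeg[3]->1 | ready=[1] | order so far=[4, 0]
  pop 1: indeg[2]->0 | ready=[2] | order so far=[4, 0, 1]
  pop 2: indeg[3]->0 | ready=[3] | order so far=[4, 0, 1, 2]
  pop 3: no out-edges | ready=[] | order so far=[4, 0, 1, 2, 3]
New canonical toposort: [4, 0, 1, 2, 3]
Compare positions:
  Node 0: index 0 -> 1 (moved)
  Node 1: index 1 -> 2 (moved)
  Node 2: index 3 -> 3 (same)
  Node 3: index 4 -> 4 (same)
  Node 4: index 2 -> 0 (moved)
Nodes that changed position: 0 1 4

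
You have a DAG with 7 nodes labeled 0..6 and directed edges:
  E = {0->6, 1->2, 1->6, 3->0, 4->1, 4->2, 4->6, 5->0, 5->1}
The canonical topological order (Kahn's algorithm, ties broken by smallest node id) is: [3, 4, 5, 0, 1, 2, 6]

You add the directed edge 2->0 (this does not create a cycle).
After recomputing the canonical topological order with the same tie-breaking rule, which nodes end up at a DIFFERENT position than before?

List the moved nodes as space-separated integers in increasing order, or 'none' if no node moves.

Old toposort: [3, 4, 5, 0, 1, 2, 6]
Added edge 2->0
Recompute Kahn (smallest-id tiebreak):
  initial in-degrees: [3, 2, 2, 0, 0, 0, 3]
  ready (indeg=0): [3, 4, 5]
  pop 3: indeg[0]->2 | ready=[4, 5] | order so far=[3]
  pop 4: indeg[1]->1; indeg[2]->1; indeg[6]->2 | ready=[5] | order so far=[3, 4]
  pop 5: indeg[0]->1; indeg[1]->0 | ready=[1] | order so far=[3, 4, 5]
  pop 1: indeg[2]->0; indeg[6]->1 | ready=[2] | order so far=[3, 4, 5, 1]
  pop 2: indeg[0]->0 | ready=[0] | order so far=[3, 4, 5, 1, 2]
  pop 0: indeg[6]->0 | ready=[6] | order so far=[3, 4, 5, 1, 2, 0]
  pop 6: no out-edges | ready=[] | order so far=[3, 4, 5, 1, 2, 0, 6]
New canonical toposort: [3, 4, 5, 1, 2, 0, 6]
Compare positions:
  Node 0: index 3 -> 5 (moved)
  Node 1: index 4 -> 3 (moved)
  Node 2: index 5 -> 4 (moved)
  Node 3: index 0 -> 0 (same)
  Node 4: index 1 -> 1 (same)
  Node 5: index 2 -> 2 (same)
  Node 6: index 6 -> 6 (same)
Nodes that changed position: 0 1 2

Answer: 0 1 2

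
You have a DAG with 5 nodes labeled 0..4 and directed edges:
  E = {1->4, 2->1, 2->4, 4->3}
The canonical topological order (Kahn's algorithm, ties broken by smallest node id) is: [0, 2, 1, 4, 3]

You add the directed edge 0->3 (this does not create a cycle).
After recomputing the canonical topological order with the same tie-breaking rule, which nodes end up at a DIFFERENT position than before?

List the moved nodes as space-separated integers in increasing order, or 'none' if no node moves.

Old toposort: [0, 2, 1, 4, 3]
Added edge 0->3
Recompute Kahn (smallest-id tiebreak):
  initial in-degrees: [0, 1, 0, 2, 2]
  ready (indeg=0): [0, 2]
  pop 0: indeg[3]->1 | ready=[2] | order so far=[0]
  pop 2: indeg[1]->0; indeg[4]->1 | ready=[1] | order so far=[0, 2]
  pop 1: indeg[4]->0 | ready=[4] | order so far=[0, 2, 1]
  pop 4: indeg[3]->0 | ready=[3] | order so far=[0, 2, 1, 4]
  pop 3: no out-edges | ready=[] | order so far=[0, 2, 1, 4, 3]
New canonical toposort: [0, 2, 1, 4, 3]
Compare positions:
  Node 0: index 0 -> 0 (same)
  Node 1: index 2 -> 2 (same)
  Node 2: index 1 -> 1 (same)
  Node 3: index 4 -> 4 (same)
  Node 4: index 3 -> 3 (same)
Nodes that changed position: none

Answer: none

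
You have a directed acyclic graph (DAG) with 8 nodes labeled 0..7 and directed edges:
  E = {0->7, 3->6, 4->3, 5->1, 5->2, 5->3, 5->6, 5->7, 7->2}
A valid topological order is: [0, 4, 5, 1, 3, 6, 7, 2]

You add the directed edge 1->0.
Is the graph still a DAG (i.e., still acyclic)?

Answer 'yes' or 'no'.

Answer: yes

Derivation:
Given toposort: [0, 4, 5, 1, 3, 6, 7, 2]
Position of 1: index 3; position of 0: index 0
New edge 1->0: backward (u after v in old order)
Backward edge: old toposort is now invalid. Check if this creates a cycle.
Does 0 already reach 1? Reachable from 0: [0, 2, 7]. NO -> still a DAG (reorder needed).
Still a DAG? yes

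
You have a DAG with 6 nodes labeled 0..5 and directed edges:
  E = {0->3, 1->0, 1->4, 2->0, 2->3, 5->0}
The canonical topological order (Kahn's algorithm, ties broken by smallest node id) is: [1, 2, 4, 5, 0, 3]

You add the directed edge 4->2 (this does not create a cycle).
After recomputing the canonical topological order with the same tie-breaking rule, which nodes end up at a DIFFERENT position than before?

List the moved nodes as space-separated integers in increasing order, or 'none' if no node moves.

Old toposort: [1, 2, 4, 5, 0, 3]
Added edge 4->2
Recompute Kahn (smallest-id tiebreak):
  initial in-degrees: [3, 0, 1, 2, 1, 0]
  ready (indeg=0): [1, 5]
  pop 1: indeg[0]->2; indeg[4]->0 | ready=[4, 5] | order so far=[1]
  pop 4: indeg[2]->0 | ready=[2, 5] | order so far=[1, 4]
  pop 2: indeg[0]->1; indeg[3]->1 | ready=[5] | order so far=[1, 4, 2]
  pop 5: indeg[0]->0 | ready=[0] | order so far=[1, 4, 2, 5]
  pop 0: indeg[3]->0 | ready=[3] | order so far=[1, 4, 2, 5, 0]
  pop 3: no out-edges | ready=[] | order so far=[1, 4, 2, 5, 0, 3]
New canonical toposort: [1, 4, 2, 5, 0, 3]
Compare positions:
  Node 0: index 4 -> 4 (same)
  Node 1: index 0 -> 0 (same)
  Node 2: index 1 -> 2 (moved)
  Node 3: index 5 -> 5 (same)
  Node 4: index 2 -> 1 (moved)
  Node 5: index 3 -> 3 (same)
Nodes that changed position: 2 4

Answer: 2 4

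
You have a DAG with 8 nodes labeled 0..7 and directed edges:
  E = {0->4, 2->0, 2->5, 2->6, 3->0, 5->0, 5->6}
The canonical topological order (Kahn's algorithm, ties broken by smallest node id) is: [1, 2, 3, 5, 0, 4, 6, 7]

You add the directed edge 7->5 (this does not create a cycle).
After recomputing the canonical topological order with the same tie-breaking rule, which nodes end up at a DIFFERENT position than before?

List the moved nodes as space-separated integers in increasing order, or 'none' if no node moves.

Old toposort: [1, 2, 3, 5, 0, 4, 6, 7]
Added edge 7->5
Recompute Kahn (smallest-id tiebreak):
  initial in-degrees: [3, 0, 0, 0, 1, 2, 2, 0]
  ready (indeg=0): [1, 2, 3, 7]
  pop 1: no out-edges | ready=[2, 3, 7] | order so far=[1]
  pop 2: indeg[0]->2; indeg[5]->1; indeg[6]->1 | ready=[3, 7] | order so far=[1, 2]
  pop 3: indeg[0]->1 | ready=[7] | order so far=[1, 2, 3]
  pop 7: indeg[5]->0 | ready=[5] | order so far=[1, 2, 3, 7]
  pop 5: indeg[0]->0; indeg[6]->0 | ready=[0, 6] | order so far=[1, 2, 3, 7, 5]
  pop 0: indeg[4]->0 | ready=[4, 6] | order so far=[1, 2, 3, 7, 5, 0]
  pop 4: no out-edges | ready=[6] | order so far=[1, 2, 3, 7, 5, 0, 4]
  pop 6: no out-edges | ready=[] | order so far=[1, 2, 3, 7, 5, 0, 4, 6]
New canonical toposort: [1, 2, 3, 7, 5, 0, 4, 6]
Compare positions:
  Node 0: index 4 -> 5 (moved)
  Node 1: index 0 -> 0 (same)
  Node 2: index 1 -> 1 (same)
  Node 3: index 2 -> 2 (same)
  Node 4: index 5 -> 6 (moved)
  Node 5: index 3 -> 4 (moved)
  Node 6: index 6 -> 7 (moved)
  Node 7: index 7 -> 3 (moved)
Nodes that changed position: 0 4 5 6 7

Answer: 0 4 5 6 7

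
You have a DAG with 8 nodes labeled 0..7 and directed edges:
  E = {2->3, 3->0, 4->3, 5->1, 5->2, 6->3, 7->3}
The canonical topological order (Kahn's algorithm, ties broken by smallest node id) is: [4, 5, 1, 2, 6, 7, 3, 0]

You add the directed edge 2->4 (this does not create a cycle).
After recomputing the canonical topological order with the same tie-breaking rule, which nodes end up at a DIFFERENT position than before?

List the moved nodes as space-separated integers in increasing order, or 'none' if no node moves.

Answer: 1 2 4 5

Derivation:
Old toposort: [4, 5, 1, 2, 6, 7, 3, 0]
Added edge 2->4
Recompute Kahn (smallest-id tiebreak):
  initial in-degrees: [1, 1, 1, 4, 1, 0, 0, 0]
  ready (indeg=0): [5, 6, 7]
  pop 5: indeg[1]->0; indeg[2]->0 | ready=[1, 2, 6, 7] | order so far=[5]
  pop 1: no out-edges | ready=[2, 6, 7] | order so far=[5, 1]
  pop 2: indeg[3]->3; indeg[4]->0 | ready=[4, 6, 7] | order so far=[5, 1, 2]
  pop 4: indeg[3]->2 | ready=[6, 7] | order so far=[5, 1, 2, 4]
  pop 6: indeg[3]->1 | ready=[7] | order so far=[5, 1, 2, 4, 6]
  pop 7: indeg[3]->0 | ready=[3] | order so far=[5, 1, 2, 4, 6, 7]
  pop 3: indeg[0]->0 | ready=[0] | order so far=[5, 1, 2, 4, 6, 7, 3]
  pop 0: no out-edges | ready=[] | order so far=[5, 1, 2, 4, 6, 7, 3, 0]
New canonical toposort: [5, 1, 2, 4, 6, 7, 3, 0]
Compare positions:
  Node 0: index 7 -> 7 (same)
  Node 1: index 2 -> 1 (moved)
  Node 2: index 3 -> 2 (moved)
  Node 3: index 6 -> 6 (same)
  Node 4: index 0 -> 3 (moved)
  Node 5: index 1 -> 0 (moved)
  Node 6: index 4 -> 4 (same)
  Node 7: index 5 -> 5 (same)
Nodes that changed position: 1 2 4 5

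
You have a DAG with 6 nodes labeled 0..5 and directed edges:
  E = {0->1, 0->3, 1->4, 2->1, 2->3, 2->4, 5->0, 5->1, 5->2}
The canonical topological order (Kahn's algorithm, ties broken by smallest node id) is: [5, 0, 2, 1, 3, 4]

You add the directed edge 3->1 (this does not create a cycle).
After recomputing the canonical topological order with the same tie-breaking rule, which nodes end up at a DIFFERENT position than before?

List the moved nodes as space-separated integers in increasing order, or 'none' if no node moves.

Answer: 1 3

Derivation:
Old toposort: [5, 0, 2, 1, 3, 4]
Added edge 3->1
Recompute Kahn (smallest-id tiebreak):
  initial in-degrees: [1, 4, 1, 2, 2, 0]
  ready (indeg=0): [5]
  pop 5: indeg[0]->0; indeg[1]->3; indeg[2]->0 | ready=[0, 2] | order so far=[5]
  pop 0: indeg[1]->2; indeg[3]->1 | ready=[2] | order so far=[5, 0]
  pop 2: indeg[1]->1; indeg[3]->0; indeg[4]->1 | ready=[3] | order so far=[5, 0, 2]
  pop 3: indeg[1]->0 | ready=[1] | order so far=[5, 0, 2, 3]
  pop 1: indeg[4]->0 | ready=[4] | order so far=[5, 0, 2, 3, 1]
  pop 4: no out-edges | ready=[] | order so far=[5, 0, 2, 3, 1, 4]
New canonical toposort: [5, 0, 2, 3, 1, 4]
Compare positions:
  Node 0: index 1 -> 1 (same)
  Node 1: index 3 -> 4 (moved)
  Node 2: index 2 -> 2 (same)
  Node 3: index 4 -> 3 (moved)
  Node 4: index 5 -> 5 (same)
  Node 5: index 0 -> 0 (same)
Nodes that changed position: 1 3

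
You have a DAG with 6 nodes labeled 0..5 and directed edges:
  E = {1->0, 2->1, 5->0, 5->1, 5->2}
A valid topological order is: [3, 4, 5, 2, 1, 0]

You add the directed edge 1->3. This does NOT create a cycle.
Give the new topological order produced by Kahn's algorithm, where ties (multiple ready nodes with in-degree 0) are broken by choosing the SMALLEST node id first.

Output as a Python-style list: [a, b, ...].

Old toposort: [3, 4, 5, 2, 1, 0]
Added edge: 1->3
Position of 1 (4) > position of 3 (0). Must reorder: 1 must now come before 3.
Run Kahn's algorithm (break ties by smallest node id):
  initial in-degrees: [2, 2, 1, 1, 0, 0]
  ready (indeg=0): [4, 5]
  pop 4: no out-edges | ready=[5] | order so far=[4]
  pop 5: indeg[0]->1; indeg[1]->1; indeg[2]->0 | ready=[2] | order so far=[4, 5]
  pop 2: indeg[1]->0 | ready=[1] | order so far=[4, 5, 2]
  pop 1: indeg[0]->0; indeg[3]->0 | ready=[0, 3] | order so far=[4, 5, 2, 1]
  pop 0: no out-edges | ready=[3] | order so far=[4, 5, 2, 1, 0]
  pop 3: no out-edges | ready=[] | order so far=[4, 5, 2, 1, 0, 3]
  Result: [4, 5, 2, 1, 0, 3]

Answer: [4, 5, 2, 1, 0, 3]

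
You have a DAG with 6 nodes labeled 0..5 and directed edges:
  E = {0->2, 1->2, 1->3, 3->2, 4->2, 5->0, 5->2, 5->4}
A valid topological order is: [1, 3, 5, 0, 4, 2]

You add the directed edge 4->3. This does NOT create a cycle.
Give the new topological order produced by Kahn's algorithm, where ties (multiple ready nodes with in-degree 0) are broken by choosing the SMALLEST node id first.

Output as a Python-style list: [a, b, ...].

Answer: [1, 5, 0, 4, 3, 2]

Derivation:
Old toposort: [1, 3, 5, 0, 4, 2]
Added edge: 4->3
Position of 4 (4) > position of 3 (1). Must reorder: 4 must now come before 3.
Run Kahn's algorithm (break ties by smallest node id):
  initial in-degrees: [1, 0, 5, 2, 1, 0]
  ready (indeg=0): [1, 5]
  pop 1: indeg[2]->4; indeg[3]->1 | ready=[5] | order so far=[1]
  pop 5: indeg[0]->0; indeg[2]->3; indeg[4]->0 | ready=[0, 4] | order so far=[1, 5]
  pop 0: indeg[2]->2 | ready=[4] | order so far=[1, 5, 0]
  pop 4: indeg[2]->1; indeg[3]->0 | ready=[3] | order so far=[1, 5, 0, 4]
  pop 3: indeg[2]->0 | ready=[2] | order so far=[1, 5, 0, 4, 3]
  pop 2: no out-edges | ready=[] | order so far=[1, 5, 0, 4, 3, 2]
  Result: [1, 5, 0, 4, 3, 2]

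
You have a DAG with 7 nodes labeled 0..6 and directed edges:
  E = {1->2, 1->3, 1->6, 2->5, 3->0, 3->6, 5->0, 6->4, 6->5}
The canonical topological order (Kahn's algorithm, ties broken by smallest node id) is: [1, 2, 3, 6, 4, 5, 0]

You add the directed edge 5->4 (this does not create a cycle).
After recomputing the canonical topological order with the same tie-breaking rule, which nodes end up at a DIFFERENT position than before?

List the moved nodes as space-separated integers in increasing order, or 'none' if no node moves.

Answer: 0 4 5

Derivation:
Old toposort: [1, 2, 3, 6, 4, 5, 0]
Added edge 5->4
Recompute Kahn (smallest-id tiebreak):
  initial in-degrees: [2, 0, 1, 1, 2, 2, 2]
  ready (indeg=0): [1]
  pop 1: indeg[2]->0; indeg[3]->0; indeg[6]->1 | ready=[2, 3] | order so far=[1]
  pop 2: indeg[5]->1 | ready=[3] | order so far=[1, 2]
  pop 3: indeg[0]->1; indeg[6]->0 | ready=[6] | order so far=[1, 2, 3]
  pop 6: indeg[4]->1; indeg[5]->0 | ready=[5] | order so far=[1, 2, 3, 6]
  pop 5: indeg[0]->0; indeg[4]->0 | ready=[0, 4] | order so far=[1, 2, 3, 6, 5]
  pop 0: no out-edges | ready=[4] | order so far=[1, 2, 3, 6, 5, 0]
  pop 4: no out-edges | ready=[] | order so far=[1, 2, 3, 6, 5, 0, 4]
New canonical toposort: [1, 2, 3, 6, 5, 0, 4]
Compare positions:
  Node 0: index 6 -> 5 (moved)
  Node 1: index 0 -> 0 (same)
  Node 2: index 1 -> 1 (same)
  Node 3: index 2 -> 2 (same)
  Node 4: index 4 -> 6 (moved)
  Node 5: index 5 -> 4 (moved)
  Node 6: index 3 -> 3 (same)
Nodes that changed position: 0 4 5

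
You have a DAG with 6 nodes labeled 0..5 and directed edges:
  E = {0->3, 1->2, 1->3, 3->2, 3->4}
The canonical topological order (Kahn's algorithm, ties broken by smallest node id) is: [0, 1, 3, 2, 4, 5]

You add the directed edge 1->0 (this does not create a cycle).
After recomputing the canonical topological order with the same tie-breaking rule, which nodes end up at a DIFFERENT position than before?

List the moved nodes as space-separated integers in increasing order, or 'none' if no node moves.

Answer: 0 1

Derivation:
Old toposort: [0, 1, 3, 2, 4, 5]
Added edge 1->0
Recompute Kahn (smallest-id tiebreak):
  initial in-degrees: [1, 0, 2, 2, 1, 0]
  ready (indeg=0): [1, 5]
  pop 1: indeg[0]->0; indeg[2]->1; indeg[3]->1 | ready=[0, 5] | order so far=[1]
  pop 0: indeg[3]->0 | ready=[3, 5] | order so far=[1, 0]
  pop 3: indeg[2]->0; indeg[4]->0 | ready=[2, 4, 5] | order so far=[1, 0, 3]
  pop 2: no out-edges | ready=[4, 5] | order so far=[1, 0, 3, 2]
  pop 4: no out-edges | ready=[5] | order so far=[1, 0, 3, 2, 4]
  pop 5: no out-edges | ready=[] | order so far=[1, 0, 3, 2, 4, 5]
New canonical toposort: [1, 0, 3, 2, 4, 5]
Compare positions:
  Node 0: index 0 -> 1 (moved)
  Node 1: index 1 -> 0 (moved)
  Node 2: index 3 -> 3 (same)
  Node 3: index 2 -> 2 (same)
  Node 4: index 4 -> 4 (same)
  Node 5: index 5 -> 5 (same)
Nodes that changed position: 0 1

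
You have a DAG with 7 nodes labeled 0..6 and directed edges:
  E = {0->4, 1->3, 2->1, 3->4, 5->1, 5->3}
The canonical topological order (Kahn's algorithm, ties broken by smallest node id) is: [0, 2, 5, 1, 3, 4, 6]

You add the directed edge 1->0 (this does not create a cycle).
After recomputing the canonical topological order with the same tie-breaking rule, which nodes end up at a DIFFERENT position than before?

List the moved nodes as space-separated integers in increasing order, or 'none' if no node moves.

Answer: 0 1 2 5

Derivation:
Old toposort: [0, 2, 5, 1, 3, 4, 6]
Added edge 1->0
Recompute Kahn (smallest-id tiebreak):
  initial in-degrees: [1, 2, 0, 2, 2, 0, 0]
  ready (indeg=0): [2, 5, 6]
  pop 2: indeg[1]->1 | ready=[5, 6] | order so far=[2]
  pop 5: indeg[1]->0; indeg[3]->1 | ready=[1, 6] | order so far=[2, 5]
  pop 1: indeg[0]->0; indeg[3]->0 | ready=[0, 3, 6] | order so far=[2, 5, 1]
  pop 0: indeg[4]->1 | ready=[3, 6] | order so far=[2, 5, 1, 0]
  pop 3: indeg[4]->0 | ready=[4, 6] | order so far=[2, 5, 1, 0, 3]
  pop 4: no out-edges | ready=[6] | order so far=[2, 5, 1, 0, 3, 4]
  pop 6: no out-edges | ready=[] | order so far=[2, 5, 1, 0, 3, 4, 6]
New canonical toposort: [2, 5, 1, 0, 3, 4, 6]
Compare positions:
  Node 0: index 0 -> 3 (moved)
  Node 1: index 3 -> 2 (moved)
  Node 2: index 1 -> 0 (moved)
  Node 3: index 4 -> 4 (same)
  Node 4: index 5 -> 5 (same)
  Node 5: index 2 -> 1 (moved)
  Node 6: index 6 -> 6 (same)
Nodes that changed position: 0 1 2 5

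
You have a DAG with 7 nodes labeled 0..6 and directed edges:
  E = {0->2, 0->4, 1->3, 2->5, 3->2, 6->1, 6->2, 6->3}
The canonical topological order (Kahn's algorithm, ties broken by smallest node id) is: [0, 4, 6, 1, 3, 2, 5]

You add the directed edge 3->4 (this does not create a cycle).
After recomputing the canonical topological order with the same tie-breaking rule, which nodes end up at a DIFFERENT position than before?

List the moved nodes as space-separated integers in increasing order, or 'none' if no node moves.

Answer: 1 2 3 4 6

Derivation:
Old toposort: [0, 4, 6, 1, 3, 2, 5]
Added edge 3->4
Recompute Kahn (smallest-id tiebreak):
  initial in-degrees: [0, 1, 3, 2, 2, 1, 0]
  ready (indeg=0): [0, 6]
  pop 0: indeg[2]->2; indeg[4]->1 | ready=[6] | order so far=[0]
  pop 6: indeg[1]->0; indeg[2]->1; indeg[3]->1 | ready=[1] | order so far=[0, 6]
  pop 1: indeg[3]->0 | ready=[3] | order so far=[0, 6, 1]
  pop 3: indeg[2]->0; indeg[4]->0 | ready=[2, 4] | order so far=[0, 6, 1, 3]
  pop 2: indeg[5]->0 | ready=[4, 5] | order so far=[0, 6, 1, 3, 2]
  pop 4: no out-edges | ready=[5] | order so far=[0, 6, 1, 3, 2, 4]
  pop 5: no out-edges | ready=[] | order so far=[0, 6, 1, 3, 2, 4, 5]
New canonical toposort: [0, 6, 1, 3, 2, 4, 5]
Compare positions:
  Node 0: index 0 -> 0 (same)
  Node 1: index 3 -> 2 (moved)
  Node 2: index 5 -> 4 (moved)
  Node 3: index 4 -> 3 (moved)
  Node 4: index 1 -> 5 (moved)
  Node 5: index 6 -> 6 (same)
  Node 6: index 2 -> 1 (moved)
Nodes that changed position: 1 2 3 4 6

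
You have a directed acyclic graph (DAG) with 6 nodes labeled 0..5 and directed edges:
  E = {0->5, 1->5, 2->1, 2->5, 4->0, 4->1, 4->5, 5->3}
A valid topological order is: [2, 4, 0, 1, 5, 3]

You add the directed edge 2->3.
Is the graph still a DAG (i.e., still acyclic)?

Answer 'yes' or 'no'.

Given toposort: [2, 4, 0, 1, 5, 3]
Position of 2: index 0; position of 3: index 5
New edge 2->3: forward
Forward edge: respects the existing order. Still a DAG, same toposort still valid.
Still a DAG? yes

Answer: yes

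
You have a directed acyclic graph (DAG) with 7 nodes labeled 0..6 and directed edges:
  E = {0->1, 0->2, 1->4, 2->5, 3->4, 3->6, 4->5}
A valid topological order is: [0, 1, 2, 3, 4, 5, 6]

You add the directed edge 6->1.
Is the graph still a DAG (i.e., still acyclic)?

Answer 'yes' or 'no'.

Given toposort: [0, 1, 2, 3, 4, 5, 6]
Position of 6: index 6; position of 1: index 1
New edge 6->1: backward (u after v in old order)
Backward edge: old toposort is now invalid. Check if this creates a cycle.
Does 1 already reach 6? Reachable from 1: [1, 4, 5]. NO -> still a DAG (reorder needed).
Still a DAG? yes

Answer: yes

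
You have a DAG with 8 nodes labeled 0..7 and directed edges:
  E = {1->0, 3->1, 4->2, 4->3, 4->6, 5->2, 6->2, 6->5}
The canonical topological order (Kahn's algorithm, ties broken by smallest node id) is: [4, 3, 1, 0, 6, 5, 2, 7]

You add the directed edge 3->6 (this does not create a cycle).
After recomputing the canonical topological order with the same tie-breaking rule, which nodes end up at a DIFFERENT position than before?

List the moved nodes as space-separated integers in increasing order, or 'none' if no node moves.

Old toposort: [4, 3, 1, 0, 6, 5, 2, 7]
Added edge 3->6
Recompute Kahn (smallest-id tiebreak):
  initial in-degrees: [1, 1, 3, 1, 0, 1, 2, 0]
  ready (indeg=0): [4, 7]
  pop 4: indeg[2]->2; indeg[3]->0; indeg[6]->1 | ready=[3, 7] | order so far=[4]
  pop 3: indeg[1]->0; indeg[6]->0 | ready=[1, 6, 7] | order so far=[4, 3]
  pop 1: indeg[0]->0 | ready=[0, 6, 7] | order so far=[4, 3, 1]
  pop 0: no out-edges | ready=[6, 7] | order so far=[4, 3, 1, 0]
  pop 6: indeg[2]->1; indeg[5]->0 | ready=[5, 7] | order so far=[4, 3, 1, 0, 6]
  pop 5: indeg[2]->0 | ready=[2, 7] | order so far=[4, 3, 1, 0, 6, 5]
  pop 2: no out-edges | ready=[7] | order so far=[4, 3, 1, 0, 6, 5, 2]
  pop 7: no out-edges | ready=[] | order so far=[4, 3, 1, 0, 6, 5, 2, 7]
New canonical toposort: [4, 3, 1, 0, 6, 5, 2, 7]
Compare positions:
  Node 0: index 3 -> 3 (same)
  Node 1: index 2 -> 2 (same)
  Node 2: index 6 -> 6 (same)
  Node 3: index 1 -> 1 (same)
  Node 4: index 0 -> 0 (same)
  Node 5: index 5 -> 5 (same)
  Node 6: index 4 -> 4 (same)
  Node 7: index 7 -> 7 (same)
Nodes that changed position: none

Answer: none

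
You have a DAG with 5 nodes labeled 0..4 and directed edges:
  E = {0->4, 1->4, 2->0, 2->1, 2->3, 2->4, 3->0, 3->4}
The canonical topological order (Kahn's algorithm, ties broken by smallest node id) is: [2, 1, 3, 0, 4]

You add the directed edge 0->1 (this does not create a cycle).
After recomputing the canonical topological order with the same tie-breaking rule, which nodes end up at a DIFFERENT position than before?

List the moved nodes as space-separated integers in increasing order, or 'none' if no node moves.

Old toposort: [2, 1, 3, 0, 4]
Added edge 0->1
Recompute Kahn (smallest-id tiebreak):
  initial in-degrees: [2, 2, 0, 1, 4]
  ready (indeg=0): [2]
  pop 2: indeg[0]->1; indeg[1]->1; indeg[3]->0; indeg[4]->3 | ready=[3] | order so far=[2]
  pop 3: indeg[0]->0; indeg[4]->2 | ready=[0] | order so far=[2, 3]
  pop 0: indeg[1]->0; indeg[4]->1 | ready=[1] | order so far=[2, 3, 0]
  pop 1: indeg[4]->0 | ready=[4] | order so far=[2, 3, 0, 1]
  pop 4: no out-edges | ready=[] | order so far=[2, 3, 0, 1, 4]
New canonical toposort: [2, 3, 0, 1, 4]
Compare positions:
  Node 0: index 3 -> 2 (moved)
  Node 1: index 1 -> 3 (moved)
  Node 2: index 0 -> 0 (same)
  Node 3: index 2 -> 1 (moved)
  Node 4: index 4 -> 4 (same)
Nodes that changed position: 0 1 3

Answer: 0 1 3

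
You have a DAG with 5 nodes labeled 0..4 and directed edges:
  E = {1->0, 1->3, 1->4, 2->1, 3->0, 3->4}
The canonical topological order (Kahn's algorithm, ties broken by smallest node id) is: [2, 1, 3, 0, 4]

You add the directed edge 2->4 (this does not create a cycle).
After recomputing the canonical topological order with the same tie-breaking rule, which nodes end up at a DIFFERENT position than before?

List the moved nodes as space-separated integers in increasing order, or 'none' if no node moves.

Old toposort: [2, 1, 3, 0, 4]
Added edge 2->4
Recompute Kahn (smallest-id tiebreak):
  initial in-degrees: [2, 1, 0, 1, 3]
  ready (indeg=0): [2]
  pop 2: indeg[1]->0; indeg[4]->2 | ready=[1] | order so far=[2]
  pop 1: indeg[0]->1; indeg[3]->0; indeg[4]->1 | ready=[3] | order so far=[2, 1]
  pop 3: indeg[0]->0; indeg[4]->0 | ready=[0, 4] | order so far=[2, 1, 3]
  pop 0: no out-edges | ready=[4] | order so far=[2, 1, 3, 0]
  pop 4: no out-edges | ready=[] | order so far=[2, 1, 3, 0, 4]
New canonical toposort: [2, 1, 3, 0, 4]
Compare positions:
  Node 0: index 3 -> 3 (same)
  Node 1: index 1 -> 1 (same)
  Node 2: index 0 -> 0 (same)
  Node 3: index 2 -> 2 (same)
  Node 4: index 4 -> 4 (same)
Nodes that changed position: none

Answer: none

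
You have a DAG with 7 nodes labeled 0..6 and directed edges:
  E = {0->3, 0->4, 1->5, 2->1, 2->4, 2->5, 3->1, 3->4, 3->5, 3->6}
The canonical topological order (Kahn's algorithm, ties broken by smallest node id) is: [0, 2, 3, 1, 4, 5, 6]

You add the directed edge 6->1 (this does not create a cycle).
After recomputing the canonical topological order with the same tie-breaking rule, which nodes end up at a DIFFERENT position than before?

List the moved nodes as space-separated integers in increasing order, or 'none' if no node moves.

Old toposort: [0, 2, 3, 1, 4, 5, 6]
Added edge 6->1
Recompute Kahn (smallest-id tiebreak):
  initial in-degrees: [0, 3, 0, 1, 3, 3, 1]
  ready (indeg=0): [0, 2]
  pop 0: indeg[3]->0; indeg[4]->2 | ready=[2, 3] | order so far=[0]
  pop 2: indeg[1]->2; indeg[4]->1; indeg[5]->2 | ready=[3] | order so far=[0, 2]
  pop 3: indeg[1]->1; indeg[4]->0; indeg[5]->1; indeg[6]->0 | ready=[4, 6] | order so far=[0, 2, 3]
  pop 4: no out-edges | ready=[6] | order so far=[0, 2, 3, 4]
  pop 6: indeg[1]->0 | ready=[1] | order so far=[0, 2, 3, 4, 6]
  pop 1: indeg[5]->0 | ready=[5] | order so far=[0, 2, 3, 4, 6, 1]
  pop 5: no out-edges | ready=[] | order so far=[0, 2, 3, 4, 6, 1, 5]
New canonical toposort: [0, 2, 3, 4, 6, 1, 5]
Compare positions:
  Node 0: index 0 -> 0 (same)
  Node 1: index 3 -> 5 (moved)
  Node 2: index 1 -> 1 (same)
  Node 3: index 2 -> 2 (same)
  Node 4: index 4 -> 3 (moved)
  Node 5: index 5 -> 6 (moved)
  Node 6: index 6 -> 4 (moved)
Nodes that changed position: 1 4 5 6

Answer: 1 4 5 6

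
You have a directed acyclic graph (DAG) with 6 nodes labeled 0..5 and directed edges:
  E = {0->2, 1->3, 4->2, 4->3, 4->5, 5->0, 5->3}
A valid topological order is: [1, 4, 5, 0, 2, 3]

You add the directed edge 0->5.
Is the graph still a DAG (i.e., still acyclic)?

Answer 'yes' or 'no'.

Answer: no

Derivation:
Given toposort: [1, 4, 5, 0, 2, 3]
Position of 0: index 3; position of 5: index 2
New edge 0->5: backward (u after v in old order)
Backward edge: old toposort is now invalid. Check if this creates a cycle.
Does 5 already reach 0? Reachable from 5: [0, 2, 3, 5]. YES -> cycle!
Still a DAG? no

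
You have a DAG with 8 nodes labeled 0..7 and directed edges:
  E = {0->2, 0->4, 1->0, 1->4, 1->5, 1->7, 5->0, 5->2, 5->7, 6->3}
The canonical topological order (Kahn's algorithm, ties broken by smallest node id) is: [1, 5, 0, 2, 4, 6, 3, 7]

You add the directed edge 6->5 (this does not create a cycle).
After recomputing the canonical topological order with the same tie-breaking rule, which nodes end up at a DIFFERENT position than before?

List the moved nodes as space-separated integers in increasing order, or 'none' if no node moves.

Answer: 0 2 3 4 5 6

Derivation:
Old toposort: [1, 5, 0, 2, 4, 6, 3, 7]
Added edge 6->5
Recompute Kahn (smallest-id tiebreak):
  initial in-degrees: [2, 0, 2, 1, 2, 2, 0, 2]
  ready (indeg=0): [1, 6]
  pop 1: indeg[0]->1; indeg[4]->1; indeg[5]->1; indeg[7]->1 | ready=[6] | order so far=[1]
  pop 6: indeg[3]->0; indeg[5]->0 | ready=[3, 5] | order so far=[1, 6]
  pop 3: no out-edges | ready=[5] | order so far=[1, 6, 3]
  pop 5: indeg[0]->0; indeg[2]->1; indeg[7]->0 | ready=[0, 7] | order so far=[1, 6, 3, 5]
  pop 0: indeg[2]->0; indeg[4]->0 | ready=[2, 4, 7] | order so far=[1, 6, 3, 5, 0]
  pop 2: no out-edges | ready=[4, 7] | order so far=[1, 6, 3, 5, 0, 2]
  pop 4: no out-edges | ready=[7] | order so far=[1, 6, 3, 5, 0, 2, 4]
  pop 7: no out-edges | ready=[] | order so far=[1, 6, 3, 5, 0, 2, 4, 7]
New canonical toposort: [1, 6, 3, 5, 0, 2, 4, 7]
Compare positions:
  Node 0: index 2 -> 4 (moved)
  Node 1: index 0 -> 0 (same)
  Node 2: index 3 -> 5 (moved)
  Node 3: index 6 -> 2 (moved)
  Node 4: index 4 -> 6 (moved)
  Node 5: index 1 -> 3 (moved)
  Node 6: index 5 -> 1 (moved)
  Node 7: index 7 -> 7 (same)
Nodes that changed position: 0 2 3 4 5 6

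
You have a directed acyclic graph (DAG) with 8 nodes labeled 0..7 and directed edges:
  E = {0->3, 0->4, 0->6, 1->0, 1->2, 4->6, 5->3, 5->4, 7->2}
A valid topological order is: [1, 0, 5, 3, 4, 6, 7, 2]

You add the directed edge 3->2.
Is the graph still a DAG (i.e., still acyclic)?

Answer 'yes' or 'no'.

Given toposort: [1, 0, 5, 3, 4, 6, 7, 2]
Position of 3: index 3; position of 2: index 7
New edge 3->2: forward
Forward edge: respects the existing order. Still a DAG, same toposort still valid.
Still a DAG? yes

Answer: yes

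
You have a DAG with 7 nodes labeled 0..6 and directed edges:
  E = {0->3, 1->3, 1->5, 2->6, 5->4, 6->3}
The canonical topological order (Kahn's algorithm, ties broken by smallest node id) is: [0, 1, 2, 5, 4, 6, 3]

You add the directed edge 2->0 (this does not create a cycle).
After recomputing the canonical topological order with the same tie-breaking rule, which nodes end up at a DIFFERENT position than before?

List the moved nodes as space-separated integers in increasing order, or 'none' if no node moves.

Answer: 0 1 2

Derivation:
Old toposort: [0, 1, 2, 5, 4, 6, 3]
Added edge 2->0
Recompute Kahn (smallest-id tiebreak):
  initial in-degrees: [1, 0, 0, 3, 1, 1, 1]
  ready (indeg=0): [1, 2]
  pop 1: indeg[3]->2; indeg[5]->0 | ready=[2, 5] | order so far=[1]
  pop 2: indeg[0]->0; indeg[6]->0 | ready=[0, 5, 6] | order so far=[1, 2]
  pop 0: indeg[3]->1 | ready=[5, 6] | order so far=[1, 2, 0]
  pop 5: indeg[4]->0 | ready=[4, 6] | order so far=[1, 2, 0, 5]
  pop 4: no out-edges | ready=[6] | order so far=[1, 2, 0, 5, 4]
  pop 6: indeg[3]->0 | ready=[3] | order so far=[1, 2, 0, 5, 4, 6]
  pop 3: no out-edges | ready=[] | order so far=[1, 2, 0, 5, 4, 6, 3]
New canonical toposort: [1, 2, 0, 5, 4, 6, 3]
Compare positions:
  Node 0: index 0 -> 2 (moved)
  Node 1: index 1 -> 0 (moved)
  Node 2: index 2 -> 1 (moved)
  Node 3: index 6 -> 6 (same)
  Node 4: index 4 -> 4 (same)
  Node 5: index 3 -> 3 (same)
  Node 6: index 5 -> 5 (same)
Nodes that changed position: 0 1 2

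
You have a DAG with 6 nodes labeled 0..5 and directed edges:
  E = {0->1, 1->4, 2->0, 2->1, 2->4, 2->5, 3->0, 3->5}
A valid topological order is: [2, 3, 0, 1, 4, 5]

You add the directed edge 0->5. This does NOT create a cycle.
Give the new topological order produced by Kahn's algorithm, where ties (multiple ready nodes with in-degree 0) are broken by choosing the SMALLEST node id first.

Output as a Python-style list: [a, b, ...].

Answer: [2, 3, 0, 1, 4, 5]

Derivation:
Old toposort: [2, 3, 0, 1, 4, 5]
Added edge: 0->5
Position of 0 (2) < position of 5 (5). Old order still valid.
Run Kahn's algorithm (break ties by smallest node id):
  initial in-degrees: [2, 2, 0, 0, 2, 3]
  ready (indeg=0): [2, 3]
  pop 2: indeg[0]->1; indeg[1]->1; indeg[4]->1; indeg[5]->2 | ready=[3] | order so far=[2]
  pop 3: indeg[0]->0; indeg[5]->1 | ready=[0] | order so far=[2, 3]
  pop 0: indeg[1]->0; indeg[5]->0 | ready=[1, 5] | order so far=[2, 3, 0]
  pop 1: indeg[4]->0 | ready=[4, 5] | order so far=[2, 3, 0, 1]
  pop 4: no out-edges | ready=[5] | order so far=[2, 3, 0, 1, 4]
  pop 5: no out-edges | ready=[] | order so far=[2, 3, 0, 1, 4, 5]
  Result: [2, 3, 0, 1, 4, 5]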